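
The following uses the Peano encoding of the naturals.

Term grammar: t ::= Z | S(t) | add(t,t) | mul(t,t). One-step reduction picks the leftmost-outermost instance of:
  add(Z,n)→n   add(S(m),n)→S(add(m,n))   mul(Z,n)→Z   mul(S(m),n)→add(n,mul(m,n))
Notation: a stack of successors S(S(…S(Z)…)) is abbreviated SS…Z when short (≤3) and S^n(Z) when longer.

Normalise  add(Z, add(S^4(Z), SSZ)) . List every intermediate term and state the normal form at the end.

  start: add(Z, add(S^4(Z), SSZ))
  →1  add(S^4(Z), SSZ)
  →2  S(add(SSSZ, SSZ))
  →3  S(S(add(SSZ, SSZ)))
  →4  S(S(S(add(SZ, SSZ))))
  →5  S(S(S(S(add(Z, SSZ)))))
  →6  S^6(Z)

Answer: normal form = S^6(Z)  (in 6 steps)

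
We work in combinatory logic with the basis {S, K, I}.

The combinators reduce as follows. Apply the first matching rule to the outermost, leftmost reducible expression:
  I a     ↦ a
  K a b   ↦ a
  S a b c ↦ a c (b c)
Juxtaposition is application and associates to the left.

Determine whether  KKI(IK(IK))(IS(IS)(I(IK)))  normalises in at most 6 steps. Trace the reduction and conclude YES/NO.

Answer: YES — reaches normal form KK in 4 ≤ 6 steps

Reduction:
  start: KKI(IK(IK))(IS(IS)(I(IK)))
  →1  K(IK(IK))(IS(IS)(I(IK)))
  →2  IK(IK)
  →3  K(IK)
  →4  KK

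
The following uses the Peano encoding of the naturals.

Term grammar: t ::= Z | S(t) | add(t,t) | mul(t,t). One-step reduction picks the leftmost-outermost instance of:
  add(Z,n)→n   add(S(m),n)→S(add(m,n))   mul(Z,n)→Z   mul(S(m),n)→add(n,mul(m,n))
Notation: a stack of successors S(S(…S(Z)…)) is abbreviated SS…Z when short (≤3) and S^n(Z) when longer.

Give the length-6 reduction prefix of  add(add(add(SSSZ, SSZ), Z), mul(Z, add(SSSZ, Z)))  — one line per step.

  start: add(add(add(SSSZ, SSZ), Z), mul(Z, add(SSSZ, Z)))
  →1  add(add(S(add(SSZ, SSZ)), Z), mul(Z, add(SSSZ, Z)))
  →2  add(S(add(add(SSZ, SSZ), Z)), mul(Z, add(SSSZ, Z)))
  →3  S(add(add(add(SSZ, SSZ), Z), mul(Z, add(SSSZ, Z))))
  →4  S(add(add(S(add(SZ, SSZ)), Z), mul(Z, add(SSSZ, Z))))
  →5  S(add(S(add(add(SZ, SSZ), Z)), mul(Z, add(SSSZ, Z))))
  →6  S(S(add(add(add(SZ, SSZ), Z), mul(Z, add(SSSZ, Z)))))

Answer: after 6 steps: S(S(add(add(add(SZ, SSZ), Z), mul(Z, add(SSSZ, Z)))))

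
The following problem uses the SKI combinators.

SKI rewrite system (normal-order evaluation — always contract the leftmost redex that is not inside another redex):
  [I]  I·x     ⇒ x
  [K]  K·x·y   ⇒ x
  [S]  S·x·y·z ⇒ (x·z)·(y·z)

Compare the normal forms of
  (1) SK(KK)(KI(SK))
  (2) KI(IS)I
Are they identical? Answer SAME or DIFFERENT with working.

Term A:
  start: SK(KK)(KI(SK))
  step 1: K(KI(SK))(KK(KI(SK)))
  step 2: KI(SK)
  step 3: I

Term B:
  start: KI(IS)I
  step 1: II
  step 2: I

Answer: SAME — A ⇓ I, B ⇓ I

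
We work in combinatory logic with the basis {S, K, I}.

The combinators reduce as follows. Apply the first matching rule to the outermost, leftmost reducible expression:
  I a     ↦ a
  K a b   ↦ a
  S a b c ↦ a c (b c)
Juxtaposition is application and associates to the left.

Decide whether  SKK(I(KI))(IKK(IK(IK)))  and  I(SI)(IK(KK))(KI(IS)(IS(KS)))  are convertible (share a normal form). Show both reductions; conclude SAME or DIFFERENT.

Term A:
  start: SKK(I(KI))(IKK(IK(IK)))
  →1  K(I(KI))(K(I(KI)))(IKK(IK(IK)))
  →2  I(KI)(IKK(IK(IK)))
  →3  KI(IKK(IK(IK)))
  →4  I

Term B:
  start: I(SI)(IK(KK))(KI(IS)(IS(KS)))
  →1  SI(IK(KK))(KI(IS)(IS(KS)))
  →2  I(KI(IS)(IS(KS)))(IK(KK)(KI(IS)(IS(KS))))
  →3  KI(IS)(IS(KS))(IK(KK)(KI(IS)(IS(KS))))
  →4  I(IS(KS))(IK(KK)(KI(IS)(IS(KS))))
  →5  IS(KS)(IK(KK)(KI(IS)(IS(KS))))
  →6  S(KS)(IK(KK)(KI(IS)(IS(KS))))
  →7  S(KS)(K(KK)(KI(IS)(IS(KS))))
  →8  S(KS)(KK)

Answer: DIFFERENT — A ⇓ I, B ⇓ S(KS)(KK)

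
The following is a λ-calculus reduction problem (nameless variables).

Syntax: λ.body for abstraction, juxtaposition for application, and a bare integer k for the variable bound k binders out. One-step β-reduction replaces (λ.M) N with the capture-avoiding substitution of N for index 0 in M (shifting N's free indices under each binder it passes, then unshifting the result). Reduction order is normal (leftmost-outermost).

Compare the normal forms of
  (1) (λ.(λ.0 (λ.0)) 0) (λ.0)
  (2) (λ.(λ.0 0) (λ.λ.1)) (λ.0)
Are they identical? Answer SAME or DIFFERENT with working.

Answer: DIFFERENT — A ⇓ λ.0, B ⇓ λ.λ.λ.1

Derivation:
Term A:
  start: (λ.(λ.0 (λ.0)) 0) (λ.0)
  →1  (λ.0 (λ.0)) (λ.0)
  →2  (λ.0) (λ.0)
  →3  λ.0

Term B:
  start: (λ.(λ.0 0) (λ.λ.1)) (λ.0)
  →1  (λ.0 0) (λ.λ.1)
  →2  (λ.λ.1) (λ.λ.1)
  →3  λ.λ.λ.1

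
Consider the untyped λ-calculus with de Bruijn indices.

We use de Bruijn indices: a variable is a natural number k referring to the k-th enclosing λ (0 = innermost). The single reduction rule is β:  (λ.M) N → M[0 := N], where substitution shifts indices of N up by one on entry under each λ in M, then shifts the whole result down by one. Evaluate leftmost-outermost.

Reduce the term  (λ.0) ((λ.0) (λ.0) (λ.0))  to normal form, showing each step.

  start: (λ.0) ((λ.0) (λ.0) (λ.0))
  →1  (λ.0) (λ.0) (λ.0)
  →2  (λ.0) (λ.0)
  →3  λ.0

Answer: normal form = λ.0  (in 3 steps)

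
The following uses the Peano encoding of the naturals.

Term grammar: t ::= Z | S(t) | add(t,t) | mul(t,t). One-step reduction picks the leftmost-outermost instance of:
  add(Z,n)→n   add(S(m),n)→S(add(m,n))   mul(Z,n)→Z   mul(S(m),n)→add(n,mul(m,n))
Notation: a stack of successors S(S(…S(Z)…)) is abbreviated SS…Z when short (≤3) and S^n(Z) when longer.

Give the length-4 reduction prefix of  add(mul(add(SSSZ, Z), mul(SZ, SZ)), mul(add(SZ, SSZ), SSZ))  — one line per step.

Answer: after 4 steps: add(add(S(add(Z, mul(Z, SZ))), mul(add(SSZ, Z), mul(SZ, SZ))), mul(add(SZ, SSZ), SSZ))

Working:
  start: add(mul(add(SSSZ, Z), mul(SZ, SZ)), mul(add(SZ, SSZ), SSZ))
  step 1: add(mul(S(add(SSZ, Z)), mul(SZ, SZ)), mul(add(SZ, SSZ), SSZ))
  step 2: add(add(mul(SZ, SZ), mul(add(SSZ, Z), mul(SZ, SZ))), mul(add(SZ, SSZ), SSZ))
  step 3: add(add(add(SZ, mul(Z, SZ)), mul(add(SSZ, Z), mul(SZ, SZ))), mul(add(SZ, SSZ), SSZ))
  step 4: add(add(S(add(Z, mul(Z, SZ))), mul(add(SSZ, Z), mul(SZ, SZ))), mul(add(SZ, SSZ), SSZ))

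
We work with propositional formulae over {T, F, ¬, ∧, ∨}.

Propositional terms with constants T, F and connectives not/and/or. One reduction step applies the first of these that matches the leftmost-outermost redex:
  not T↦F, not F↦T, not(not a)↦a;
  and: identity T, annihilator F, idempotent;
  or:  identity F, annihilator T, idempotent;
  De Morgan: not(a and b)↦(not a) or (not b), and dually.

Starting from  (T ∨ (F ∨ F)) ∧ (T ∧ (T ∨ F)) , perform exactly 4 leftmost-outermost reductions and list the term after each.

  start: (T ∨ (F ∨ F)) ∧ (T ∧ (T ∨ F))
  [1] T ∧ (T ∧ (T ∨ F))
  [2] T ∧ (T ∨ F)
  [3] T ∨ F
  [4] T

Answer: after 4 steps: T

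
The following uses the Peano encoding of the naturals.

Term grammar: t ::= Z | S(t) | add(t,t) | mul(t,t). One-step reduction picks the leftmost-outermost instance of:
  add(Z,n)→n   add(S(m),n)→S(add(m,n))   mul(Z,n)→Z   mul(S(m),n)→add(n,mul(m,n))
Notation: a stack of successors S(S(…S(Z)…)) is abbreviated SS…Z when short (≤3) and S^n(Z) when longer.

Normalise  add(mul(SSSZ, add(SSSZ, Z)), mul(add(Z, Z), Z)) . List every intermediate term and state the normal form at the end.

  start: add(mul(SSSZ, add(SSSZ, Z)), mul(add(Z, Z), Z))
  step 1: add(add(add(SSSZ, Z), mul(SSZ, add(SSSZ, Z))), mul(add(Z, Z), Z))
  step 2: add(add(S(add(SSZ, Z)), mul(SSZ, add(SSSZ, Z))), mul(add(Z, Z), Z))
  step 3: add(S(add(add(SSZ, Z), mul(SSZ, add(SSSZ, Z)))), mul(add(Z, Z), Z))
  step 4: S(add(add(add(SSZ, Z), mul(SSZ, add(SSSZ, Z))), mul(add(Z, Z), Z)))
  step 5: S(add(add(S(add(SZ, Z)), mul(SSZ, add(SSSZ, Z))), mul(add(Z, Z), Z)))
  step 6: S(add(S(add(add(SZ, Z), mul(SSZ, add(SSSZ, Z)))), mul(add(Z, Z), Z)))
  step 7: S(S(add(add(add(SZ, Z), mul(SSZ, add(SSSZ, Z))), mul(add(Z, Z), Z))))
  step 8: S(S(add(add(S(add(Z, Z)), mul(SSZ, add(SSSZ, Z))), mul(add(Z, Z), Z))))
  step 9: S(S(add(S(add(add(Z, Z), mul(SSZ, add(SSSZ, Z)))), mul(add(Z, Z), Z))))
  step 10: S(S(S(add(add(add(Z, Z), mul(SSZ, add(SSSZ, Z))), mul(add(Z, Z), Z)))))
  step 11: S(S(S(add(add(Z, mul(SSZ, add(SSSZ, Z))), mul(add(Z, Z), Z)))))
  step 12: S(S(S(add(mul(SSZ, add(SSSZ, Z)), mul(add(Z, Z), Z)))))
  step 13: S(S(S(add(add(add(SSSZ, Z), mul(SZ, add(SSSZ, Z))), mul(add(Z, Z), Z)))))
  step 14: S(S(S(add(add(S(add(SSZ, Z)), mul(SZ, add(SSSZ, Z))), mul(add(Z, Z), Z)))))
  step 15: S(S(S(add(S(add(add(SSZ, Z), mul(SZ, add(SSSZ, Z)))), mul(add(Z, Z), Z)))))
  step 16: S(S(S(S(add(add(add(SSZ, Z), mul(SZ, add(SSSZ, Z))), mul(add(Z, Z), Z))))))
  step 17: S(S(S(S(add(add(S(add(SZ, Z)), mul(SZ, add(SSSZ, Z))), mul(add(Z, Z), Z))))))
  step 18: S(S(S(S(add(S(add(add(SZ, Z), mul(SZ, add(SSSZ, Z)))), mul(add(Z, Z), Z))))))
  step 19: S(S(S(S(S(add(add(add(SZ, Z), mul(SZ, add(SSSZ, Z))), mul(add(Z, Z), Z)))))))
  step 20: S(S(S(S(S(add(add(S(add(Z, Z)), mul(SZ, add(SSSZ, Z))), mul(add(Z, Z), Z)))))))
  step 21: S(S(S(S(S(add(S(add(add(Z, Z), mul(SZ, add(SSSZ, Z)))), mul(add(Z, Z), Z)))))))
  step 22: S(S(S(S(S(S(add(add(add(Z, Z), mul(SZ, add(SSSZ, Z))), mul(add(Z, Z), Z))))))))
  step 23: S(S(S(S(S(S(add(add(Z, mul(SZ, add(SSSZ, Z))), mul(add(Z, Z), Z))))))))
  step 24: S(S(S(S(S(S(add(mul(SZ, add(SSSZ, Z)), mul(add(Z, Z), Z))))))))
  step 25: S(S(S(S(S(S(add(add(add(SSSZ, Z), mul(Z, add(SSSZ, Z))), mul(add(Z, Z), Z))))))))
  step 26: S(S(S(S(S(S(add(add(S(add(SSZ, Z)), mul(Z, add(SSSZ, Z))), mul(add(Z, Z), Z))))))))
  step 27: S(S(S(S(S(S(add(S(add(add(SSZ, Z), mul(Z, add(SSSZ, Z)))), mul(add(Z, Z), Z))))))))
  step 28: S(S(S(S(S(S(S(add(add(add(SSZ, Z), mul(Z, add(SSSZ, Z))), mul(add(Z, Z), Z)))))))))
  step 29: S(S(S(S(S(S(S(add(add(S(add(SZ, Z)), mul(Z, add(SSSZ, Z))), mul(add(Z, Z), Z)))))))))
  step 30: S(S(S(S(S(S(S(add(S(add(add(SZ, Z), mul(Z, add(SSSZ, Z)))), mul(add(Z, Z), Z)))))))))
  step 31: S(S(S(S(S(S(S(S(add(add(add(SZ, Z), mul(Z, add(SSSZ, Z))), mul(add(Z, Z), Z))))))))))
  step 32: S(S(S(S(S(S(S(S(add(add(S(add(Z, Z)), mul(Z, add(SSSZ, Z))), mul(add(Z, Z), Z))))))))))
  step 33: S(S(S(S(S(S(S(S(add(S(add(add(Z, Z), mul(Z, add(SSSZ, Z)))), mul(add(Z, Z), Z))))))))))
  step 34: S(S(S(S(S(S(S(S(S(add(add(add(Z, Z), mul(Z, add(SSSZ, Z))), mul(add(Z, Z), Z)))))))))))
  step 35: S(S(S(S(S(S(S(S(S(add(add(Z, mul(Z, add(SSSZ, Z))), mul(add(Z, Z), Z)))))))))))
  step 36: S(S(S(S(S(S(S(S(S(add(mul(Z, add(SSSZ, Z)), mul(add(Z, Z), Z)))))))))))
  step 37: S(S(S(S(S(S(S(S(S(add(Z, mul(add(Z, Z), Z)))))))))))
  step 38: S(S(S(S(S(S(S(S(S(mul(add(Z, Z), Z))))))))))
  step 39: S(S(S(S(S(S(S(S(S(mul(Z, Z))))))))))
  step 40: S^9(Z)

Answer: normal form = S^9(Z)  (in 40 steps)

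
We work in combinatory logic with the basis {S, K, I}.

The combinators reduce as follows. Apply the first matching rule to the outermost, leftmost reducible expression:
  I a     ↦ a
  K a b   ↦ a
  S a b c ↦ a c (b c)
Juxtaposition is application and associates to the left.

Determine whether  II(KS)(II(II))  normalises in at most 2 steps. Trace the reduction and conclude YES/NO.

Answer: NO — after 2 steps the term is KS(II(II)), not yet normal

Working:
  start: II(KS)(II(II))
  →1  I(KS)(II(II))
  →2  KS(II(II))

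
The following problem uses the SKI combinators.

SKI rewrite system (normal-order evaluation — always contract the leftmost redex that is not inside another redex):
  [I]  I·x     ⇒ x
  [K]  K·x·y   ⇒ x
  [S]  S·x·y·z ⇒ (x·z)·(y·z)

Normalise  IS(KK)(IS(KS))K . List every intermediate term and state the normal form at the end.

  start: IS(KK)(IS(KS))K
  [1] S(KK)(IS(KS))K
  [2] KKK(IS(KS)K)
  [3] K(IS(KS)K)
  [4] K(S(KS)K)

Answer: normal form = K(S(KS)K)  (in 4 steps)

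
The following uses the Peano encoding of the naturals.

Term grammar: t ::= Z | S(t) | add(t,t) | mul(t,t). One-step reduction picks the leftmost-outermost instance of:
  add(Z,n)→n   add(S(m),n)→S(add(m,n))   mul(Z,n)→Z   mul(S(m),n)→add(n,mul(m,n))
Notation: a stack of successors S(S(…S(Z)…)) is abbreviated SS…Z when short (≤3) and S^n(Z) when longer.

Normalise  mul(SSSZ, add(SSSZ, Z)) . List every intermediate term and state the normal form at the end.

  start: mul(SSSZ, add(SSSZ, Z))
  [1] add(add(SSSZ, Z), mul(SSZ, add(SSSZ, Z)))
  [2] add(S(add(SSZ, Z)), mul(SSZ, add(SSSZ, Z)))
  [3] S(add(add(SSZ, Z), mul(SSZ, add(SSSZ, Z))))
  [4] S(add(S(add(SZ, Z)), mul(SSZ, add(SSSZ, Z))))
  [5] S(S(add(add(SZ, Z), mul(SSZ, add(SSSZ, Z)))))
  [6] S(S(add(S(add(Z, Z)), mul(SSZ, add(SSSZ, Z)))))
  [7] S(S(S(add(add(Z, Z), mul(SSZ, add(SSSZ, Z))))))
  [8] S(S(S(add(Z, mul(SSZ, add(SSSZ, Z))))))
  [9] S(S(S(mul(SSZ, add(SSSZ, Z)))))
  [10] S(S(S(add(add(SSSZ, Z), mul(SZ, add(SSSZ, Z))))))
  [11] S(S(S(add(S(add(SSZ, Z)), mul(SZ, add(SSSZ, Z))))))
  [12] S(S(S(S(add(add(SSZ, Z), mul(SZ, add(SSSZ, Z)))))))
  [13] S(S(S(S(add(S(add(SZ, Z)), mul(SZ, add(SSSZ, Z)))))))
  [14] S(S(S(S(S(add(add(SZ, Z), mul(SZ, add(SSSZ, Z))))))))
  [15] S(S(S(S(S(add(S(add(Z, Z)), mul(SZ, add(SSSZ, Z))))))))
  [16] S(S(S(S(S(S(add(add(Z, Z), mul(SZ, add(SSSZ, Z)))))))))
  [17] S(S(S(S(S(S(add(Z, mul(SZ, add(SSSZ, Z)))))))))
  [18] S(S(S(S(S(S(mul(SZ, add(SSSZ, Z))))))))
  [19] S(S(S(S(S(S(add(add(SSSZ, Z), mul(Z, add(SSSZ, Z)))))))))
  [20] S(S(S(S(S(S(add(S(add(SSZ, Z)), mul(Z, add(SSSZ, Z)))))))))
  [21] S(S(S(S(S(S(S(add(add(SSZ, Z), mul(Z, add(SSSZ, Z))))))))))
  [22] S(S(S(S(S(S(S(add(S(add(SZ, Z)), mul(Z, add(SSSZ, Z))))))))))
  [23] S(S(S(S(S(S(S(S(add(add(SZ, Z), mul(Z, add(SSSZ, Z)))))))))))
  [24] S(S(S(S(S(S(S(S(add(S(add(Z, Z)), mul(Z, add(SSSZ, Z)))))))))))
  [25] S(S(S(S(S(S(S(S(S(add(add(Z, Z), mul(Z, add(SSSZ, Z))))))))))))
  [26] S(S(S(S(S(S(S(S(S(add(Z, mul(Z, add(SSSZ, Z))))))))))))
  [27] S(S(S(S(S(S(S(S(S(mul(Z, add(SSSZ, Z)))))))))))
  [28] S^9(Z)

Answer: normal form = S^9(Z)  (in 28 steps)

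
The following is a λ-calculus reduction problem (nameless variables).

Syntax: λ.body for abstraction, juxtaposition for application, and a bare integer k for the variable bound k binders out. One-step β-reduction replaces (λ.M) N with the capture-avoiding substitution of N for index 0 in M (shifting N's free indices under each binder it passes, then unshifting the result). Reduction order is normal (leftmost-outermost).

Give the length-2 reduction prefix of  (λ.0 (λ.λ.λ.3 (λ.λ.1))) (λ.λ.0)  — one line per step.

Answer: after 2 steps: λ.0

Reduction:
  start: (λ.0 (λ.λ.λ.3 (λ.λ.1))) (λ.λ.0)
  →1  (λ.λ.0) (λ.λ.λ.(λ.λ.0) (λ.λ.1))
  →2  λ.0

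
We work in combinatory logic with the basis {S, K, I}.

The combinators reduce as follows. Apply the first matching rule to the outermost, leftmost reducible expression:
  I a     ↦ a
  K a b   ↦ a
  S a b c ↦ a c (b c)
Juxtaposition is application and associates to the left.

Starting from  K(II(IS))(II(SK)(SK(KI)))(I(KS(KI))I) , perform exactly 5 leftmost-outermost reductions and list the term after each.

Answer: after 5 steps: S(KS(KI)I)

Reduction:
  start: K(II(IS))(II(SK)(SK(KI)))(I(KS(KI))I)
  [1] II(IS)(I(KS(KI))I)
  [2] I(IS)(I(KS(KI))I)
  [3] IS(I(KS(KI))I)
  [4] S(I(KS(KI))I)
  [5] S(KS(KI)I)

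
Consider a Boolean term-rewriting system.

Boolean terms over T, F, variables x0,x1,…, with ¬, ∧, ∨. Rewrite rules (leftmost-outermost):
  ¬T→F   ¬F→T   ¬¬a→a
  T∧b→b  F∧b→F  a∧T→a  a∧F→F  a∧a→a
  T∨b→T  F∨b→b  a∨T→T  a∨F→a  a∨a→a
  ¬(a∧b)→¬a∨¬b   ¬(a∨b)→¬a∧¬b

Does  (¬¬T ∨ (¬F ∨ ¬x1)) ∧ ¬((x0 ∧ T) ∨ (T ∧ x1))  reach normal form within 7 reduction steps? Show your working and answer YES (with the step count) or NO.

  start: (¬¬T ∨ (¬F ∨ ¬x1)) ∧ ¬((x0 ∧ T) ∨ (T ∧ x1))
  step 1: (T ∨ (¬F ∨ ¬x1)) ∧ ¬((x0 ∧ T) ∨ (T ∧ x1))
  step 2: T ∧ ¬((x0 ∧ T) ∨ (T ∧ x1))
  step 3: ¬((x0 ∧ T) ∨ (T ∧ x1))
  step 4: ¬(x0 ∧ T) ∧ ¬(T ∧ x1)
  step 5: (¬x0 ∨ ¬T) ∧ ¬(T ∧ x1)
  step 6: (¬x0 ∨ F) ∧ ¬(T ∧ x1)
  step 7: ¬x0 ∧ ¬(T ∧ x1)

Answer: NO — after 7 steps the term is ¬x0 ∧ ¬(T ∧ x1), not yet normal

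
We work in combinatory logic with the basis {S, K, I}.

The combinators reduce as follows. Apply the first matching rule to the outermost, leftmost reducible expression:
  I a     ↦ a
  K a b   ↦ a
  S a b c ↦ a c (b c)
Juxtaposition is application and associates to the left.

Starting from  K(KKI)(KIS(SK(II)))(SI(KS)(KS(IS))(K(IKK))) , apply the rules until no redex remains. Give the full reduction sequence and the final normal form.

Answer: normal form = K(SS(K(KK)))  (in 7 steps)

Working:
  start: K(KKI)(KIS(SK(II)))(SI(KS)(KS(IS))(K(IKK)))
  [1] KKI(SI(KS)(KS(IS))(K(IKK)))
  [2] K(SI(KS)(KS(IS))(K(IKK)))
  [3] K(I(KS(IS))(KS(KS(IS)))(K(IKK)))
  [4] K(KS(IS)(KS(KS(IS)))(K(IKK)))
  [5] K(S(KS(KS(IS)))(K(IKK)))
  [6] K(SS(K(IKK)))
  [7] K(SS(K(KK)))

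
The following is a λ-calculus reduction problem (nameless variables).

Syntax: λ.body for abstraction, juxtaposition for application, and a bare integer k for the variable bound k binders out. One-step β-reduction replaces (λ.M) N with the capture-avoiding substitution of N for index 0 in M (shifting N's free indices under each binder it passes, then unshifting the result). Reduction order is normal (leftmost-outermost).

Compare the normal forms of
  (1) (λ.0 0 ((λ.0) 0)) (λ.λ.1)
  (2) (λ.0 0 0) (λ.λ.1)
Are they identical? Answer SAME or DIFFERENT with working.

Term A:
  start: (λ.0 0 ((λ.0) 0)) (λ.λ.1)
  step 1: (λ.λ.1) (λ.λ.1) ((λ.0) (λ.λ.1))
  step 2: (λ.λ.λ.1) ((λ.0) (λ.λ.1))
  step 3: λ.λ.1

Term B:
  start: (λ.0 0 0) (λ.λ.1)
  step 1: (λ.λ.1) (λ.λ.1) (λ.λ.1)
  step 2: (λ.λ.λ.1) (λ.λ.1)
  step 3: λ.λ.1

Answer: SAME — A ⇓ λ.λ.1, B ⇓ λ.λ.1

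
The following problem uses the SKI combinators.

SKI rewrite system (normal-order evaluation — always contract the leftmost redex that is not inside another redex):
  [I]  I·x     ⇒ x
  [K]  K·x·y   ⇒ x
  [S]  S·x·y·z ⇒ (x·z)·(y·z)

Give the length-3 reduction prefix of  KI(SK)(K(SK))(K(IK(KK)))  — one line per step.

Answer: after 3 steps: SK

Reduction:
  start: KI(SK)(K(SK))(K(IK(KK)))
  step 1: I(K(SK))(K(IK(KK)))
  step 2: K(SK)(K(IK(KK)))
  step 3: SK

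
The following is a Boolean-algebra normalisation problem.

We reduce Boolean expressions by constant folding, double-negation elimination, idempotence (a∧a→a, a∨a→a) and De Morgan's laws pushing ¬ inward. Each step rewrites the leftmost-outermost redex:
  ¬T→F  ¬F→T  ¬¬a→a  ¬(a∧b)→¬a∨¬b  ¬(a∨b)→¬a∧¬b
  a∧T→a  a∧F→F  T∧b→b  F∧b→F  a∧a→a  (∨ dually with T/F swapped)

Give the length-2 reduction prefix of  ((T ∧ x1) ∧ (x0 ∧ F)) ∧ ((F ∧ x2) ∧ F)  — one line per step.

Answer: after 2 steps: (x1 ∧ F) ∧ ((F ∧ x2) ∧ F)

Reduction:
  start: ((T ∧ x1) ∧ (x0 ∧ F)) ∧ ((F ∧ x2) ∧ F)
  →1  (x1 ∧ (x0 ∧ F)) ∧ ((F ∧ x2) ∧ F)
  →2  (x1 ∧ F) ∧ ((F ∧ x2) ∧ F)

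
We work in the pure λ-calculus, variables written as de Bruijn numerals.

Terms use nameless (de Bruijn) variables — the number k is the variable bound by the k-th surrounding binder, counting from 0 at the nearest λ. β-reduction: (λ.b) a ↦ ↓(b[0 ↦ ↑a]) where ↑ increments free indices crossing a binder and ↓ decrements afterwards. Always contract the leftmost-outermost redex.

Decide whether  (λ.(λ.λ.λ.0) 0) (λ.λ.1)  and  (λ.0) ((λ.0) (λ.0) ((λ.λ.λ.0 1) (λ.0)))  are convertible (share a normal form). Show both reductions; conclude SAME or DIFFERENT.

Answer: DIFFERENT — A ⇓ λ.λ.0, B ⇓ λ.λ.0 1

Reduction:
Term A:
  start: (λ.(λ.λ.λ.0) 0) (λ.λ.1)
  [1] (λ.λ.λ.0) (λ.λ.1)
  [2] λ.λ.0

Term B:
  start: (λ.0) ((λ.0) (λ.0) ((λ.λ.λ.0 1) (λ.0)))
  [1] (λ.0) (λ.0) ((λ.λ.λ.0 1) (λ.0))
  [2] (λ.0) ((λ.λ.λ.0 1) (λ.0))
  [3] (λ.λ.λ.0 1) (λ.0)
  [4] λ.λ.0 1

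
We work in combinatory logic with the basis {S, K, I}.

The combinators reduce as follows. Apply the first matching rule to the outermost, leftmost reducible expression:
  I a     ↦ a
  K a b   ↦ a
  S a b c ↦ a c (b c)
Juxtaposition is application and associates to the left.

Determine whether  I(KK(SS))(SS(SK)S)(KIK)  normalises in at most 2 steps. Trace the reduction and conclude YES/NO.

  start: I(KK(SS))(SS(SK)S)(KIK)
  [1] KK(SS)(SS(SK)S)(KIK)
  [2] K(SS(SK)S)(KIK)

Answer: NO — after 2 steps the term is K(SS(SK)S)(KIK), not yet normal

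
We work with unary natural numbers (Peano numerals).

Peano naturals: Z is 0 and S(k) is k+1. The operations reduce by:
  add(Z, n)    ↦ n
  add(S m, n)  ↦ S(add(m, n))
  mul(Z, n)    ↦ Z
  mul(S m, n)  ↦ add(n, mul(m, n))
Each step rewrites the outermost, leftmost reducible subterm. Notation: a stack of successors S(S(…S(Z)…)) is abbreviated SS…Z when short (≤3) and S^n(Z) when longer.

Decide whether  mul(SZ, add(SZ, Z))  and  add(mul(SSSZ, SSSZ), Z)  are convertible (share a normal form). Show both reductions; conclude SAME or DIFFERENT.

Term A:
  start: mul(SZ, add(SZ, Z))
  [1] add(add(SZ, Z), mul(Z, add(SZ, Z)))
  [2] add(S(add(Z, Z)), mul(Z, add(SZ, Z)))
  [3] S(add(add(Z, Z), mul(Z, add(SZ, Z))))
  [4] S(add(Z, mul(Z, add(SZ, Z))))
  [5] S(mul(Z, add(SZ, Z)))
  [6] SZ

Term B:
  start: add(mul(SSSZ, SSSZ), Z)
  [1] add(add(SSSZ, mul(SSZ, SSSZ)), Z)
  [2] add(S(add(SSZ, mul(SSZ, SSSZ))), Z)
  [3] S(add(add(SSZ, mul(SSZ, SSSZ)), Z))
  [4] S(add(S(add(SZ, mul(SSZ, SSSZ))), Z))
  [5] S(S(add(add(SZ, mul(SSZ, SSSZ)), Z)))
  [6] S(S(add(S(add(Z, mul(SSZ, SSSZ))), Z)))
  [7] S(S(S(add(add(Z, mul(SSZ, SSSZ)), Z))))
  [8] S(S(S(add(mul(SSZ, SSSZ), Z))))
  [9] S(S(S(add(add(SSSZ, mul(SZ, SSSZ)), Z))))
  [10] S(S(S(add(S(add(SSZ, mul(SZ, SSSZ))), Z))))
  [11] S(S(S(S(add(add(SSZ, mul(SZ, SSSZ)), Z)))))
  [12] S(S(S(S(add(S(add(SZ, mul(SZ, SSSZ))), Z)))))
  [13] S(S(S(S(S(add(add(SZ, mul(SZ, SSSZ)), Z))))))
  [14] S(S(S(S(S(add(S(add(Z, mul(SZ, SSSZ))), Z))))))
  [15] S(S(S(S(S(S(add(add(Z, mul(SZ, SSSZ)), Z)))))))
  [16] S(S(S(S(S(S(add(mul(SZ, SSSZ), Z)))))))
  [17] S(S(S(S(S(S(add(add(SSSZ, mul(Z, SSSZ)), Z)))))))
  [18] S(S(S(S(S(S(add(S(add(SSZ, mul(Z, SSSZ))), Z)))))))
  [19] S(S(S(S(S(S(S(add(add(SSZ, mul(Z, SSSZ)), Z))))))))
  [20] S(S(S(S(S(S(S(add(S(add(SZ, mul(Z, SSSZ))), Z))))))))
  [21] S(S(S(S(S(S(S(S(add(add(SZ, mul(Z, SSSZ)), Z)))))))))
  [22] S(S(S(S(S(S(S(S(add(S(add(Z, mul(Z, SSSZ))), Z)))))))))
  [23] S(S(S(S(S(S(S(S(S(add(add(Z, mul(Z, SSSZ)), Z))))))))))
  [24] S(S(S(S(S(S(S(S(S(add(mul(Z, SSSZ), Z))))))))))
  [25] S(S(S(S(S(S(S(S(S(add(Z, Z))))))))))
  [26] S^9(Z)

Answer: DIFFERENT — A ⇓ SZ, B ⇓ S^9(Z)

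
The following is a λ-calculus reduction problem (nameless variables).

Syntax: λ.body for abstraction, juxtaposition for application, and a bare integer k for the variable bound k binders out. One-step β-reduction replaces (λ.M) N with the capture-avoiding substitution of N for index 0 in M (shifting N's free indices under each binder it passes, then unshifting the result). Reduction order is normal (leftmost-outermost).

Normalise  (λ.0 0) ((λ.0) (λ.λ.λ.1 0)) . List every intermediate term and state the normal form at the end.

  start: (λ.0 0) ((λ.0) (λ.λ.λ.1 0))
  [1] (λ.0) (λ.λ.λ.1 0) ((λ.0) (λ.λ.λ.1 0))
  [2] (λ.λ.λ.1 0) ((λ.0) (λ.λ.λ.1 0))
  [3] λ.λ.1 0

Answer: normal form = λ.λ.1 0  (in 3 steps)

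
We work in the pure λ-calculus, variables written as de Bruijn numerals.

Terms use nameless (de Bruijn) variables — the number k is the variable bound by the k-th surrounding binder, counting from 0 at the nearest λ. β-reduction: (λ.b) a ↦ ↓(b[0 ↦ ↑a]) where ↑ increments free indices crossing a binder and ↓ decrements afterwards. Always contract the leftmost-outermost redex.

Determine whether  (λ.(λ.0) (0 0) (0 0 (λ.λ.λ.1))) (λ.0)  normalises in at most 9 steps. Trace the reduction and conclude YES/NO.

Answer: YES — reaches normal form λ.λ.λ.1 in 6 ≤ 9 steps

Reduction:
  start: (λ.(λ.0) (0 0) (0 0 (λ.λ.λ.1))) (λ.0)
  step 1: (λ.0) ((λ.0) (λ.0)) ((λ.0) (λ.0) (λ.λ.λ.1))
  step 2: (λ.0) (λ.0) ((λ.0) (λ.0) (λ.λ.λ.1))
  step 3: (λ.0) ((λ.0) (λ.0) (λ.λ.λ.1))
  step 4: (λ.0) (λ.0) (λ.λ.λ.1)
  step 5: (λ.0) (λ.λ.λ.1)
  step 6: λ.λ.λ.1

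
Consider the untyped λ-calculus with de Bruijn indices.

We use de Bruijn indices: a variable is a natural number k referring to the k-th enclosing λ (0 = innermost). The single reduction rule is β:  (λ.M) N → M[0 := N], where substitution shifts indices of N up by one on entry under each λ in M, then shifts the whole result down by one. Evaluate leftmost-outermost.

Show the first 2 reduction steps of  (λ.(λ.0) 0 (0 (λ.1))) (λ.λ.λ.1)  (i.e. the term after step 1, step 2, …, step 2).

Answer: after 2 steps: (λ.λ.λ.1) ((λ.λ.λ.1) (λ.λ.λ.λ.1))

Working:
  start: (λ.(λ.0) 0 (0 (λ.1))) (λ.λ.λ.1)
  →1  (λ.0) (λ.λ.λ.1) ((λ.λ.λ.1) (λ.λ.λ.λ.1))
  →2  (λ.λ.λ.1) ((λ.λ.λ.1) (λ.λ.λ.λ.1))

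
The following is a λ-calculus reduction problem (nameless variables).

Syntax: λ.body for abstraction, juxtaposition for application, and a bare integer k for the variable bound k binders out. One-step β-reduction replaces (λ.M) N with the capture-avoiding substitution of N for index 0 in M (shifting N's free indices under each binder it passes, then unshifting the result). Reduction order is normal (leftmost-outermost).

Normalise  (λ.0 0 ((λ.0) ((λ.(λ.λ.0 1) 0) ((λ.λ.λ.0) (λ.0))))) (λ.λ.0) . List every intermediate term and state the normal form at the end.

Answer: normal form = λ.0 (λ.λ.0)  (in 7 steps)

Reduction:
  start: (λ.0 0 ((λ.0) ((λ.(λ.λ.0 1) 0) ((λ.λ.λ.0) (λ.0))))) (λ.λ.0)
  →1  (λ.λ.0) (λ.λ.0) ((λ.0) ((λ.(λ.λ.0 1) 0) ((λ.λ.λ.0) (λ.0))))
  →2  (λ.0) ((λ.0) ((λ.(λ.λ.0 1) 0) ((λ.λ.λ.0) (λ.0))))
  →3  (λ.0) ((λ.(λ.λ.0 1) 0) ((λ.λ.λ.0) (λ.0)))
  →4  (λ.(λ.λ.0 1) 0) ((λ.λ.λ.0) (λ.0))
  →5  (λ.λ.0 1) ((λ.λ.λ.0) (λ.0))
  →6  λ.0 ((λ.λ.λ.0) (λ.0))
  →7  λ.0 (λ.λ.0)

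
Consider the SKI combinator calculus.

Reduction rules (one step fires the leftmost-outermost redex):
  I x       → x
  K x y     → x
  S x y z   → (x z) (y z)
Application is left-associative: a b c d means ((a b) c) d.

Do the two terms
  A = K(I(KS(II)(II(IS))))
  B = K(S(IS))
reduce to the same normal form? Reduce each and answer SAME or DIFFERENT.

Answer: SAME — A ⇓ K(SS), B ⇓ K(SS)

Working:
Term A:
  start: K(I(KS(II)(II(IS))))
  →1  K(KS(II)(II(IS)))
  →2  K(S(II(IS)))
  →3  K(S(I(IS)))
  →4  K(S(IS))
  →5  K(SS)

Term B:
  start: K(S(IS))
  →1  K(SS)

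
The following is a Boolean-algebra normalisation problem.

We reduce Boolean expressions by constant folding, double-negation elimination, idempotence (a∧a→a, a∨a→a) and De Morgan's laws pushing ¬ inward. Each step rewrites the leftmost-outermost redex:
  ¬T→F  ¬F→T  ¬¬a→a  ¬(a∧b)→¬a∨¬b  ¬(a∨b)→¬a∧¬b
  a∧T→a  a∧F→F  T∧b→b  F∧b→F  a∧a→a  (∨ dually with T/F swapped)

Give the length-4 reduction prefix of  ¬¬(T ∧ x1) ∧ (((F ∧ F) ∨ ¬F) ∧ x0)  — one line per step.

Answer: after 4 steps: x1 ∧ (¬F ∧ x0)

Derivation:
  start: ¬¬(T ∧ x1) ∧ (((F ∧ F) ∨ ¬F) ∧ x0)
  →1  (T ∧ x1) ∧ (((F ∧ F) ∨ ¬F) ∧ x0)
  →2  x1 ∧ (((F ∧ F) ∨ ¬F) ∧ x0)
  →3  x1 ∧ ((F ∨ ¬F) ∧ x0)
  →4  x1 ∧ (¬F ∧ x0)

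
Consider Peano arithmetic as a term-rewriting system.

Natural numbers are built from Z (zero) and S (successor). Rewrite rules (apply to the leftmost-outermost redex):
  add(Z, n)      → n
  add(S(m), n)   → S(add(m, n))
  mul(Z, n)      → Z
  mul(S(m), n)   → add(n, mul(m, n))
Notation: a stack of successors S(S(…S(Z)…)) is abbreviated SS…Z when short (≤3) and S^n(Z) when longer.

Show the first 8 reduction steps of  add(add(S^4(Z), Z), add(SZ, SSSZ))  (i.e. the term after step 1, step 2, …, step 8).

  start: add(add(S^4(Z), Z), add(SZ, SSSZ))
  →1  add(S(add(SSSZ, Z)), add(SZ, SSSZ))
  →2  S(add(add(SSSZ, Z), add(SZ, SSSZ)))
  →3  S(add(S(add(SSZ, Z)), add(SZ, SSSZ)))
  →4  S(S(add(add(SSZ, Z), add(SZ, SSSZ))))
  →5  S(S(add(S(add(SZ, Z)), add(SZ, SSSZ))))
  →6  S(S(S(add(add(SZ, Z), add(SZ, SSSZ)))))
  →7  S(S(S(add(S(add(Z, Z)), add(SZ, SSSZ)))))
  →8  S(S(S(S(add(add(Z, Z), add(SZ, SSSZ))))))

Answer: after 8 steps: S(S(S(S(add(add(Z, Z), add(SZ, SSSZ))))))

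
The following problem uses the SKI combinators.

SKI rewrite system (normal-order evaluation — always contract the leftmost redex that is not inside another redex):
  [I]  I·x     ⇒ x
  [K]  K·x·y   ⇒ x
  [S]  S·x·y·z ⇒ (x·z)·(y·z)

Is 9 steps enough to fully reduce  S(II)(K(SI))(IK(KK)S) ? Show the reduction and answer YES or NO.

Answer: YES — reaches normal form K in 6 ≤ 9 steps

Derivation:
  start: S(II)(K(SI))(IK(KK)S)
  step 1: II(IK(KK)S)(K(SI)(IK(KK)S))
  step 2: I(IK(KK)S)(K(SI)(IK(KK)S))
  step 3: IK(KK)S(K(SI)(IK(KK)S))
  step 4: K(KK)S(K(SI)(IK(KK)S))
  step 5: KK(K(SI)(IK(KK)S))
  step 6: K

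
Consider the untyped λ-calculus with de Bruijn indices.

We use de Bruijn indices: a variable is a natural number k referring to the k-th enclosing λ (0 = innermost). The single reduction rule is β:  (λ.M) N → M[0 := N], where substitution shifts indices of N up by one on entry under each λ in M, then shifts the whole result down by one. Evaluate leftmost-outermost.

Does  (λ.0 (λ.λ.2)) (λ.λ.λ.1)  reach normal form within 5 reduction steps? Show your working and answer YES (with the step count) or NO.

Answer: YES — reaches normal form λ.λ.1 in 2 ≤ 5 steps

Reduction:
  start: (λ.0 (λ.λ.2)) (λ.λ.λ.1)
  [1] (λ.λ.λ.1) (λ.λ.λ.λ.λ.1)
  [2] λ.λ.1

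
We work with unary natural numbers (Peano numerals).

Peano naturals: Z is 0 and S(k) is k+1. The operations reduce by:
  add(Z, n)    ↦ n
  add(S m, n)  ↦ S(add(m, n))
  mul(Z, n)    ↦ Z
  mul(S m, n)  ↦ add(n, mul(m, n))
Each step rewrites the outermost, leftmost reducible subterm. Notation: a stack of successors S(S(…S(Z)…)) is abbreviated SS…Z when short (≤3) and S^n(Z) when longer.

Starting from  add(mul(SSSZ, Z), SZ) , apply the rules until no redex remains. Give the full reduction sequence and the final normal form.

Answer: normal form = SZ  (in 8 steps)

Working:
  start: add(mul(SSSZ, Z), SZ)
  [1] add(add(Z, mul(SSZ, Z)), SZ)
  [2] add(mul(SSZ, Z), SZ)
  [3] add(add(Z, mul(SZ, Z)), SZ)
  [4] add(mul(SZ, Z), SZ)
  [5] add(add(Z, mul(Z, Z)), SZ)
  [6] add(mul(Z, Z), SZ)
  [7] add(Z, SZ)
  [8] SZ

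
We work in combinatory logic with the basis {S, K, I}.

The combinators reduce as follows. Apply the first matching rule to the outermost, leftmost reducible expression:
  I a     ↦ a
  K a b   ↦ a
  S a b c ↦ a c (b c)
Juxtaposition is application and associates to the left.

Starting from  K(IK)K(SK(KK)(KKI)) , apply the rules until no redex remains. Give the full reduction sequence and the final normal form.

  start: K(IK)K(SK(KK)(KKI))
  →1  IK(SK(KK)(KKI))
  →2  K(SK(KK)(KKI))
  →3  K(K(KKI)(KK(KKI)))
  →4  K(KKI)
  →5  KK

Answer: normal form = KK  (in 5 steps)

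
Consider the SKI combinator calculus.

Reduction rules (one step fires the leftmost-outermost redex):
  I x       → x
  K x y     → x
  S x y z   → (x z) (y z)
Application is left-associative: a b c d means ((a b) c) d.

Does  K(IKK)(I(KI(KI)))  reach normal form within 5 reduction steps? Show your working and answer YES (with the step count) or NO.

  start: K(IKK)(I(KI(KI)))
  [1] IKK
  [2] KK

Answer: YES — reaches normal form KK in 2 ≤ 5 steps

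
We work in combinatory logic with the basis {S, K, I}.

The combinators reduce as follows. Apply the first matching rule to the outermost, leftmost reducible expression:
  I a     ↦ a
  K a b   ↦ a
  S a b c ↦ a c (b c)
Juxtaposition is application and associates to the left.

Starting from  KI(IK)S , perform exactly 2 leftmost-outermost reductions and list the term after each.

  start: KI(IK)S
  step 1: IS
  step 2: S

Answer: after 2 steps: S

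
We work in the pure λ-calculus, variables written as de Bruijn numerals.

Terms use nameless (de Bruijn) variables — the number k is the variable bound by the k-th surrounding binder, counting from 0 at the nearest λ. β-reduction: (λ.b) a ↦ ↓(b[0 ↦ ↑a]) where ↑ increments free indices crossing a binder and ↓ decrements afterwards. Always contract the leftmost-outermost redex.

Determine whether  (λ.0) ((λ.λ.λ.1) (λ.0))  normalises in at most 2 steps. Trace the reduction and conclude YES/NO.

Answer: YES — reaches normal form λ.λ.1 in 2 ≤ 2 steps

Reduction:
  start: (λ.0) ((λ.λ.λ.1) (λ.0))
  [1] (λ.λ.λ.1) (λ.0)
  [2] λ.λ.1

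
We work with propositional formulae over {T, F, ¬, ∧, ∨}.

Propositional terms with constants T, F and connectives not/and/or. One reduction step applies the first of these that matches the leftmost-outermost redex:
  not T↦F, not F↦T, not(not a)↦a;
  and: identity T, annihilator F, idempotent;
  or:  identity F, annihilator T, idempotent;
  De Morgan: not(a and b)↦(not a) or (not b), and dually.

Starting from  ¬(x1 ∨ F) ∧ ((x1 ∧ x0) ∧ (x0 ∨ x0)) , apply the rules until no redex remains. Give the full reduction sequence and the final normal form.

  start: ¬(x1 ∨ F) ∧ ((x1 ∧ x0) ∧ (x0 ∨ x0))
  →1  (¬x1 ∧ ¬F) ∧ ((x1 ∧ x0) ∧ (x0 ∨ x0))
  →2  (¬x1 ∧ T) ∧ ((x1 ∧ x0) ∧ (x0 ∨ x0))
  →3  ¬x1 ∧ ((x1 ∧ x0) ∧ (x0 ∨ x0))
  →4  ¬x1 ∧ ((x1 ∧ x0) ∧ x0)

Answer: normal form = ¬x1 ∧ ((x1 ∧ x0) ∧ x0)  (in 4 steps)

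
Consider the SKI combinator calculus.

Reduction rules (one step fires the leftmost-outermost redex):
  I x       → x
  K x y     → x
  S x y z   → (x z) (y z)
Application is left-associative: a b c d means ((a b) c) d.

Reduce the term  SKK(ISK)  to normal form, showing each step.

Answer: normal form = SK  (in 3 steps)

Derivation:
  start: SKK(ISK)
  [1] K(ISK)(K(ISK))
  [2] ISK
  [3] SK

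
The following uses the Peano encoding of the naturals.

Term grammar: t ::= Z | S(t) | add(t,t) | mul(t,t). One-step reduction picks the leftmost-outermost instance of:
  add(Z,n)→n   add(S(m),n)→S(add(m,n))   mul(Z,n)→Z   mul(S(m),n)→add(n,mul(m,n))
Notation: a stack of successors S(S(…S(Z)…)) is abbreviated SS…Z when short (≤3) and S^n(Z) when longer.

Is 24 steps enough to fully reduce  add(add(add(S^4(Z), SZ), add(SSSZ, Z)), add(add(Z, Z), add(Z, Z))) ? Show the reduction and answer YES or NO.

Answer: NO — after 24 steps the term is S(S(S(S(S(S(S(S(add(add(Z, Z), add(Z, Z)))))))))), not yet normal

Derivation:
  start: add(add(add(S^4(Z), SZ), add(SSSZ, Z)), add(add(Z, Z), add(Z, Z)))
  [1] add(add(S(add(SSSZ, SZ)), add(SSSZ, Z)), add(add(Z, Z), add(Z, Z)))
  [2] add(S(add(add(SSSZ, SZ), add(SSSZ, Z))), add(add(Z, Z), add(Z, Z)))
  [3] S(add(add(add(SSSZ, SZ), add(SSSZ, Z)), add(add(Z, Z), add(Z, Z))))
  [4] S(add(add(S(add(SSZ, SZ)), add(SSSZ, Z)), add(add(Z, Z), add(Z, Z))))
  [5] S(add(S(add(add(SSZ, SZ), add(SSSZ, Z))), add(add(Z, Z), add(Z, Z))))
  [6] S(S(add(add(add(SSZ, SZ), add(SSSZ, Z)), add(add(Z, Z), add(Z, Z)))))
  [7] S(S(add(add(S(add(SZ, SZ)), add(SSSZ, Z)), add(add(Z, Z), add(Z, Z)))))
  [8] S(S(add(S(add(add(SZ, SZ), add(SSSZ, Z))), add(add(Z, Z), add(Z, Z)))))
  [9] S(S(S(add(add(add(SZ, SZ), add(SSSZ, Z)), add(add(Z, Z), add(Z, Z))))))
  [10] S(S(S(add(add(S(add(Z, SZ)), add(SSSZ, Z)), add(add(Z, Z), add(Z, Z))))))
  [11] S(S(S(add(S(add(add(Z, SZ), add(SSSZ, Z))), add(add(Z, Z), add(Z, Z))))))
  [12] S(S(S(S(add(add(add(Z, SZ), add(SSSZ, Z)), add(add(Z, Z), add(Z, Z)))))))
  [13] S(S(S(S(add(add(SZ, add(SSSZ, Z)), add(add(Z, Z), add(Z, Z)))))))
  [14] S(S(S(S(add(S(add(Z, add(SSSZ, Z))), add(add(Z, Z), add(Z, Z)))))))
  [15] S(S(S(S(S(add(add(Z, add(SSSZ, Z)), add(add(Z, Z), add(Z, Z))))))))
  [16] S(S(S(S(S(add(add(SSSZ, Z), add(add(Z, Z), add(Z, Z))))))))
  [17] S(S(S(S(S(add(S(add(SSZ, Z)), add(add(Z, Z), add(Z, Z))))))))
  [18] S(S(S(S(S(S(add(add(SSZ, Z), add(add(Z, Z), add(Z, Z)))))))))
  [19] S(S(S(S(S(S(add(S(add(SZ, Z)), add(add(Z, Z), add(Z, Z)))))))))
  [20] S(S(S(S(S(S(S(add(add(SZ, Z), add(add(Z, Z), add(Z, Z))))))))))
  [21] S(S(S(S(S(S(S(add(S(add(Z, Z)), add(add(Z, Z), add(Z, Z))))))))))
  [22] S(S(S(S(S(S(S(S(add(add(Z, Z), add(add(Z, Z), add(Z, Z)))))))))))
  [23] S(S(S(S(S(S(S(S(add(Z, add(add(Z, Z), add(Z, Z)))))))))))
  [24] S(S(S(S(S(S(S(S(add(add(Z, Z), add(Z, Z))))))))))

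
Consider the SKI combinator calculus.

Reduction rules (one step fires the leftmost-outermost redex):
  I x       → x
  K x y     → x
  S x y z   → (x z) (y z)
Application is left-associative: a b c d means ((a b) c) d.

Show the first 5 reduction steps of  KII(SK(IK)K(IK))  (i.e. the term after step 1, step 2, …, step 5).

  start: KII(SK(IK)K(IK))
  →1  I(SK(IK)K(IK))
  →2  SK(IK)K(IK)
  →3  KK(IKK)(IK)
  →4  K(IK)
  →5  KK

Answer: after 5 steps: KK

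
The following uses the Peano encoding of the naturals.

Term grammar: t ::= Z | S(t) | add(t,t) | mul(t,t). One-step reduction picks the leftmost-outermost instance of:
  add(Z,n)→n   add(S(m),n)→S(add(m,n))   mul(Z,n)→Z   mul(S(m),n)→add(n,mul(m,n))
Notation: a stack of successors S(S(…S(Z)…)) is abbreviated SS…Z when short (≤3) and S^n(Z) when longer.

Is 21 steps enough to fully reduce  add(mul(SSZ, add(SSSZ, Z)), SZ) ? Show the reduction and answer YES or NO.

  start: add(mul(SSZ, add(SSSZ, Z)), SZ)
  [1] add(add(add(SSSZ, Z), mul(SZ, add(SSSZ, Z))), SZ)
  [2] add(add(S(add(SSZ, Z)), mul(SZ, add(SSSZ, Z))), SZ)
  [3] add(S(add(add(SSZ, Z), mul(SZ, add(SSSZ, Z)))), SZ)
  [4] S(add(add(add(SSZ, Z), mul(SZ, add(SSSZ, Z))), SZ))
  [5] S(add(add(S(add(SZ, Z)), mul(SZ, add(SSSZ, Z))), SZ))
  [6] S(add(S(add(add(SZ, Z), mul(SZ, add(SSSZ, Z)))), SZ))
  [7] S(S(add(add(add(SZ, Z), mul(SZ, add(SSSZ, Z))), SZ)))
  [8] S(S(add(add(S(add(Z, Z)), mul(SZ, add(SSSZ, Z))), SZ)))
  [9] S(S(add(S(add(add(Z, Z), mul(SZ, add(SSSZ, Z)))), SZ)))
  [10] S(S(S(add(add(add(Z, Z), mul(SZ, add(SSSZ, Z))), SZ))))
  [11] S(S(S(add(add(Z, mul(SZ, add(SSSZ, Z))), SZ))))
  [12] S(S(S(add(mul(SZ, add(SSSZ, Z)), SZ))))
  [13] S(S(S(add(add(add(SSSZ, Z), mul(Z, add(SSSZ, Z))), SZ))))
  [14] S(S(S(add(add(S(add(SSZ, Z)), mul(Z, add(SSSZ, Z))), SZ))))
  [15] S(S(S(add(S(add(add(SSZ, Z), mul(Z, add(SSSZ, Z)))), SZ))))
  [16] S(S(S(S(add(add(add(SSZ, Z), mul(Z, add(SSSZ, Z))), SZ)))))
  [17] S(S(S(S(add(add(S(add(SZ, Z)), mul(Z, add(SSSZ, Z))), SZ)))))
  [18] S(S(S(S(add(S(add(add(SZ, Z), mul(Z, add(SSSZ, Z)))), SZ)))))
  [19] S(S(S(S(S(add(add(add(SZ, Z), mul(Z, add(SSSZ, Z))), SZ))))))
  [20] S(S(S(S(S(add(add(S(add(Z, Z)), mul(Z, add(SSSZ, Z))), SZ))))))
  [21] S(S(S(S(S(add(S(add(add(Z, Z), mul(Z, add(SSSZ, Z)))), SZ))))))

Answer: NO — after 21 steps the term is S(S(S(S(S(add(S(add(add(Z, Z), mul(Z, add(SSSZ, Z)))), SZ)))))), not yet normal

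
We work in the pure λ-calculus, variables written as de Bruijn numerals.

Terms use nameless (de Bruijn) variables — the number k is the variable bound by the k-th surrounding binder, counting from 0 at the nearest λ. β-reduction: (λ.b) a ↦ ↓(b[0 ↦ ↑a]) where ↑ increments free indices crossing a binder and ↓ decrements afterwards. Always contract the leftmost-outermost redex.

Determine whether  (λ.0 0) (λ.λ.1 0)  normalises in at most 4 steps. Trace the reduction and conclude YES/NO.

Answer: YES — reaches normal form λ.λ.1 0 in 3 ≤ 4 steps

Reduction:
  start: (λ.0 0) (λ.λ.1 0)
  →1  (λ.λ.1 0) (λ.λ.1 0)
  →2  λ.(λ.λ.1 0) 0
  →3  λ.λ.1 0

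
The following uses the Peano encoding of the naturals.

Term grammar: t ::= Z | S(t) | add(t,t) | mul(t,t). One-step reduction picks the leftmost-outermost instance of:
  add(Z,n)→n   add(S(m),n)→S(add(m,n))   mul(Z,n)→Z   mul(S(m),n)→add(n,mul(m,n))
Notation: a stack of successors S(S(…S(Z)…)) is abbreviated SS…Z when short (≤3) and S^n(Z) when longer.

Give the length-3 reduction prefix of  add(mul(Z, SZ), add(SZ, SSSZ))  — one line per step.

  start: add(mul(Z, SZ), add(SZ, SSSZ))
  step 1: add(Z, add(SZ, SSSZ))
  step 2: add(SZ, SSSZ)
  step 3: S(add(Z, SSSZ))

Answer: after 3 steps: S(add(Z, SSSZ))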